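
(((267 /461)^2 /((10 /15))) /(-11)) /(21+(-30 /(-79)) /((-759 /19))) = -388596339 /178320845554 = -0.00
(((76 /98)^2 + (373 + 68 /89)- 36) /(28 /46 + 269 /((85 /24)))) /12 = 47118743345 /127938168568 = 0.37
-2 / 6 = -1 / 3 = -0.33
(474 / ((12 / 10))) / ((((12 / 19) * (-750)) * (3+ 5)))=-0.10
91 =91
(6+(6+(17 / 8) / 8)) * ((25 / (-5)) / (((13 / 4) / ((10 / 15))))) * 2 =-3925 / 156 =-25.16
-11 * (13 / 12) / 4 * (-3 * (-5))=-715 / 16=-44.69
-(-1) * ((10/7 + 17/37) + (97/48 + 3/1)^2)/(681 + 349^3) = 3233927/5073357574656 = 0.00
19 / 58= 0.33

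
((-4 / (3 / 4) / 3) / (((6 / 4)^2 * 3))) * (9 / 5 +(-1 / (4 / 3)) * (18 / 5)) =32 / 135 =0.24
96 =96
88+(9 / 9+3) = 92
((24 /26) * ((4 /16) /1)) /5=0.05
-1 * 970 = -970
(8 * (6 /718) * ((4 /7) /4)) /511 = 24 /1284143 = 0.00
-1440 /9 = -160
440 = 440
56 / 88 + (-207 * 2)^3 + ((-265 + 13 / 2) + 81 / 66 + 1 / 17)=-13269183508 / 187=-70958200.58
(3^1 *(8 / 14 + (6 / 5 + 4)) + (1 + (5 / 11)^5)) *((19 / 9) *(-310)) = -121738131748 / 10146213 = -11998.38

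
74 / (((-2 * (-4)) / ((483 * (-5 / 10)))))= -17871 / 8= -2233.88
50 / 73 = 0.68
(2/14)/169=1/1183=0.00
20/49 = 0.41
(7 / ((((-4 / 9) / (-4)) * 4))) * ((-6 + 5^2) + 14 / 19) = 23625 / 76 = 310.86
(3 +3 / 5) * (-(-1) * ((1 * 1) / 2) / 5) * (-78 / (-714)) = 117 / 2975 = 0.04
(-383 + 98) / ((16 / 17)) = -4845 / 16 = -302.81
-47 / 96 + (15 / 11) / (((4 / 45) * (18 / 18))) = 15683 / 1056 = 14.85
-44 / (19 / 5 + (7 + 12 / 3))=-110 / 37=-2.97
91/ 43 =2.12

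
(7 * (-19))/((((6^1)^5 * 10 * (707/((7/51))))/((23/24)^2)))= -70357/230712053760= -0.00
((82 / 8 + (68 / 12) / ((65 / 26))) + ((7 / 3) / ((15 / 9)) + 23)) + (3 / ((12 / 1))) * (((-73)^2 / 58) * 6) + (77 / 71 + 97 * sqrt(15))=1086041 / 6177 + 97 * sqrt(15)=551.50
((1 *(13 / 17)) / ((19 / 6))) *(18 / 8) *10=1755 / 323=5.43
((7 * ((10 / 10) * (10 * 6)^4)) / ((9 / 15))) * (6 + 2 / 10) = 937440000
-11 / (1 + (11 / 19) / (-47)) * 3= -9823 / 294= -33.41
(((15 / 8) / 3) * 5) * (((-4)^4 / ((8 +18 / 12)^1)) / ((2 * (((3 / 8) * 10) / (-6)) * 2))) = -640 / 19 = -33.68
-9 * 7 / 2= -63 / 2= -31.50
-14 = -14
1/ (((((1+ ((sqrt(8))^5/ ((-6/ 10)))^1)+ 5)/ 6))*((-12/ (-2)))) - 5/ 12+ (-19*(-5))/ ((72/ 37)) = 713444743/ 14739768 - 480*sqrt(2)/ 204719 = 48.40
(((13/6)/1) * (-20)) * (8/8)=-43.33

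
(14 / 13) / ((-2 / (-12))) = 84 / 13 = 6.46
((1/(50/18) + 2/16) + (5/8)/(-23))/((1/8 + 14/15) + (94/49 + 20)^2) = 15169518/15953035405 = 0.00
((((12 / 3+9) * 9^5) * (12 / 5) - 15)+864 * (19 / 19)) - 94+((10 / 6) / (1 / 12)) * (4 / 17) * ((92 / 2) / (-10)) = 156660283 / 85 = 1843062.15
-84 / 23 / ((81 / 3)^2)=-28 / 5589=-0.01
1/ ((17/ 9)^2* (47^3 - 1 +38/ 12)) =486/ 180032839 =0.00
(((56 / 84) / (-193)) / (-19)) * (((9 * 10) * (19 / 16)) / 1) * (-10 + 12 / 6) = -30 / 193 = -0.16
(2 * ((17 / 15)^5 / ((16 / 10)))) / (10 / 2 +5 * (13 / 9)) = 1419857 / 7425000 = 0.19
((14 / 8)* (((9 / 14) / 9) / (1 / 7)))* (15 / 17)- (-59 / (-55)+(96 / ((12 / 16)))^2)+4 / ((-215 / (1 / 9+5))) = -47428893467 / 2894760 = -16384.40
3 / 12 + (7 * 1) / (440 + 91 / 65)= 2347 / 8828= 0.27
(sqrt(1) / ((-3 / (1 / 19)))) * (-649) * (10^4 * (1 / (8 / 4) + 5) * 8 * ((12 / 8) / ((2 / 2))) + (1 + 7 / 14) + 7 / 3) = 2570054927 / 342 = 7514780.49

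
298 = 298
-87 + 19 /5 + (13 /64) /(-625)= -83.20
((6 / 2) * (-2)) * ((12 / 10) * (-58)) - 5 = 2063 / 5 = 412.60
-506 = -506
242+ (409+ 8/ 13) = 8471/ 13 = 651.62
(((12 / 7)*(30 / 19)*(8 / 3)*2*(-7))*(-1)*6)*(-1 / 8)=-1440 / 19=-75.79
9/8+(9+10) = 161/8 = 20.12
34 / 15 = 2.27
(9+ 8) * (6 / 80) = 51 / 40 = 1.28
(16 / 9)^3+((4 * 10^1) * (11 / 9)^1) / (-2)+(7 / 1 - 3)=-10808 / 729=-14.83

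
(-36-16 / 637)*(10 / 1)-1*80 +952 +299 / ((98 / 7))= 679177 / 1274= 533.11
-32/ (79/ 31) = -992/ 79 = -12.56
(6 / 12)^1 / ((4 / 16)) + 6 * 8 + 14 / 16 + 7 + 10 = 543 / 8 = 67.88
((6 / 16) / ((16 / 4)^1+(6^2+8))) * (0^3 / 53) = 0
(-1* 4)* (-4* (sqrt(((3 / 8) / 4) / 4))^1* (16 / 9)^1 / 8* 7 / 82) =7* sqrt(6) / 369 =0.05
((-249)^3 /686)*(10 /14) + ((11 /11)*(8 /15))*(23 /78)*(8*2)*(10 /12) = -27090592723 /1685502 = -16072.71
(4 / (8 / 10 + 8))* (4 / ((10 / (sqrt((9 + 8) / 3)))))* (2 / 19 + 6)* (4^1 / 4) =232* sqrt(51) / 627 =2.64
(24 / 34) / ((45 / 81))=108 / 85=1.27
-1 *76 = -76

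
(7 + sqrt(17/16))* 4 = sqrt(17) + 28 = 32.12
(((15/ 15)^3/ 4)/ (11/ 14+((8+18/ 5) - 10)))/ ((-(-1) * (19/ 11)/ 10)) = 1925/ 3173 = 0.61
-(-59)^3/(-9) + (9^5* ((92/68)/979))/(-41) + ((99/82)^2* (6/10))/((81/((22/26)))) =-1494054406555709/65465906220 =-22821.87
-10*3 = -30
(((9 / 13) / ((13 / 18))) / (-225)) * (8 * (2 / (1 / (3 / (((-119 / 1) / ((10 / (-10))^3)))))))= -864 / 502775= -0.00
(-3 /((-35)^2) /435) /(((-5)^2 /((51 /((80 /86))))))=-2193 /177625000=-0.00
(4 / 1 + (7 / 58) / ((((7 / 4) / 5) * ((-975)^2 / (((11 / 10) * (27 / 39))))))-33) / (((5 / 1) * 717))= -1154798114 / 142756940625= -0.01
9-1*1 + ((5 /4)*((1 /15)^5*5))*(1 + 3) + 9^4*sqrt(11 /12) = 243001 /30375 + 2187*sqrt(33) /2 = 6289.68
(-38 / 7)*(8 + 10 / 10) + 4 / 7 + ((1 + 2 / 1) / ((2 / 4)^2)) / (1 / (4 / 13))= -4058 / 91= -44.59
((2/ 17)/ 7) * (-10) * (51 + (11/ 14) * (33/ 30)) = -7261/ 833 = -8.72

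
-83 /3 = -27.67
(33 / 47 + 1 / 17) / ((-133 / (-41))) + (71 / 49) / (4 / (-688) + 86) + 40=23308895572 / 579082441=40.25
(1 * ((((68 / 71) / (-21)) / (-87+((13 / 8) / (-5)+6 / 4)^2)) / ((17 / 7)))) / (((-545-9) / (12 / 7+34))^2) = 0.00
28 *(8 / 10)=112 / 5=22.40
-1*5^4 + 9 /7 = -4366 /7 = -623.71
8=8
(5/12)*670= 1675/6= 279.17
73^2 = 5329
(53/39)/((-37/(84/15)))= -1484/7215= -0.21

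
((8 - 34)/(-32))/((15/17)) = 221/240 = 0.92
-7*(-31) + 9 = 226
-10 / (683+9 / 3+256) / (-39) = 5 / 18369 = 0.00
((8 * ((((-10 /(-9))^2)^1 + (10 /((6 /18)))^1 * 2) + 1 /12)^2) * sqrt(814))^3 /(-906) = -25025810973551857915233363983 * sqrt(814) /1023524640207144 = -697592913348798.05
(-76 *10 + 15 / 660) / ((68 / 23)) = -45241 / 176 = -257.05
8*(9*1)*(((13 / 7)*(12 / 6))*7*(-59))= -110448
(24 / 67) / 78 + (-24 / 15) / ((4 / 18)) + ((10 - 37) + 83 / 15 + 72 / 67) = -72086 / 2613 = -27.59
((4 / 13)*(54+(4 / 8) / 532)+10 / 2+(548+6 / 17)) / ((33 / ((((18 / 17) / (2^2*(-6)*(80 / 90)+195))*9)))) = 2714000175 / 2863671811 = 0.95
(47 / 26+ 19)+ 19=1035 / 26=39.81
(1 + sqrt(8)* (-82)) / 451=1 / 451 - 4* sqrt(2) / 11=-0.51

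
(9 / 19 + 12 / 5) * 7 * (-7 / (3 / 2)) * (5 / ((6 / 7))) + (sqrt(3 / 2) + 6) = -30871 / 57 + sqrt(6) / 2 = -540.37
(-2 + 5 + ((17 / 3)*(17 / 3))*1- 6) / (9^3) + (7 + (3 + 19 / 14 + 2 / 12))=531088 / 45927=11.56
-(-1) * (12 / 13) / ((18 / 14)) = 28 / 39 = 0.72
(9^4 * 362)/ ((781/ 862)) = 2047320684/ 781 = 2621409.33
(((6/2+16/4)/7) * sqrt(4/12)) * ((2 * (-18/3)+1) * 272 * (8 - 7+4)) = -14960 * sqrt(3)/3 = -8637.16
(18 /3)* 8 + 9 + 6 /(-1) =51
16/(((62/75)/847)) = 508200/31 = 16393.55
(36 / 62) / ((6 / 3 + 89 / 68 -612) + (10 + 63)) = -1224 / 1129237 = -0.00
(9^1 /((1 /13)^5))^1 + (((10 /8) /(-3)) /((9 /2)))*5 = 180448373 /54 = 3341636.54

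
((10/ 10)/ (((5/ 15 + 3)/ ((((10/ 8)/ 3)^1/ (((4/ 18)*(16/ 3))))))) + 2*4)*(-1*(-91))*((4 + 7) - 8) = 2212.79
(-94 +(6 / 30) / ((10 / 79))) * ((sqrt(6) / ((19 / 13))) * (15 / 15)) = -154.89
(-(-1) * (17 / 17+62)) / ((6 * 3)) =7 / 2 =3.50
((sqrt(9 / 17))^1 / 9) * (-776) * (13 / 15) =-10088 * sqrt(17) / 765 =-54.37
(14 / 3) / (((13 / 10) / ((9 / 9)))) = 140 / 39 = 3.59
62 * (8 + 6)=868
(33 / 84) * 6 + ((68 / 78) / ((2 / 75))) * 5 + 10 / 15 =90901 / 546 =166.49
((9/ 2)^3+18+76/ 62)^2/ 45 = 748952689/ 2767680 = 270.61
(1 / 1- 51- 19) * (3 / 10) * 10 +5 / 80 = -3311 / 16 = -206.94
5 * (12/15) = 4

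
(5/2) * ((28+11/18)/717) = 2575/25812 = 0.10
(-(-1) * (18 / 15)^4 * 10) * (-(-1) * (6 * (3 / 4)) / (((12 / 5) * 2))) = 486 / 25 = 19.44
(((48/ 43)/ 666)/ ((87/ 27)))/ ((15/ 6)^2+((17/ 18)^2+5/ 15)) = 3888/ 55874329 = 0.00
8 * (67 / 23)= 536 / 23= 23.30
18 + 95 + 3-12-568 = -464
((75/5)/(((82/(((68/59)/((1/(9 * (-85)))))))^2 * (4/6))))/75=202956030/5851561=34.68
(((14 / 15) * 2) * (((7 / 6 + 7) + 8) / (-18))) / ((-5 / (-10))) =-1358 / 405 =-3.35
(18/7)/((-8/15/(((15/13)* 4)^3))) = -7290000/15379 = -474.02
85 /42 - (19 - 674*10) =6723.02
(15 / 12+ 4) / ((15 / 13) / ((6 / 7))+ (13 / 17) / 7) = 10829 / 3002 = 3.61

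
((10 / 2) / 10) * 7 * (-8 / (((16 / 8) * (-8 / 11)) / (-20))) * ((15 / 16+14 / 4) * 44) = -300685 / 4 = -75171.25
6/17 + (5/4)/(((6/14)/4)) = 613/51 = 12.02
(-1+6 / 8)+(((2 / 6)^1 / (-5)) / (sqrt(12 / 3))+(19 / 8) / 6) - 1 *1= -71 / 80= -0.89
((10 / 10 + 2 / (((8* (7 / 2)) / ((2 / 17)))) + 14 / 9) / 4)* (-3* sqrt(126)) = -1373* sqrt(14) / 238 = -21.59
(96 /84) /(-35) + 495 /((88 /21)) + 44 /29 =6798609 /56840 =119.61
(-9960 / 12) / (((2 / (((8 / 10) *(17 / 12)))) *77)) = -1411 / 231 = -6.11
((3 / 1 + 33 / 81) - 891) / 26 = -23965 / 702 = -34.14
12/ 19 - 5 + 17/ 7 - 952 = -126874/ 133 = -953.94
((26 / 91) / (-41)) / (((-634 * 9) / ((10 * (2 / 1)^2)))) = 40 / 818811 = 0.00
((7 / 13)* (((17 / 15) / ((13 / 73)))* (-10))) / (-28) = 1241 / 1014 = 1.22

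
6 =6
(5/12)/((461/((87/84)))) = 0.00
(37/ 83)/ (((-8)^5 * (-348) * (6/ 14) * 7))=37/ 2839412736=0.00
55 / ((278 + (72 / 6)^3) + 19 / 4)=220 / 8043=0.03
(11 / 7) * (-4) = -6.29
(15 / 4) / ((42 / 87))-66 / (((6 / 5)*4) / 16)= -11885 / 56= -212.23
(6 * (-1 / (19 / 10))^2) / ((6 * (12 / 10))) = 0.23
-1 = -1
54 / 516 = 9 / 86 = 0.10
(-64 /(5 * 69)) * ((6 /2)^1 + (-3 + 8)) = -512 /345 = -1.48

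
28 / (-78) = -14 / 39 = -0.36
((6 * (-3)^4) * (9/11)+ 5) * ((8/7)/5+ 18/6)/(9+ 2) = 500477/4235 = 118.18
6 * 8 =48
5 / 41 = 0.12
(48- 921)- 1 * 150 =-1023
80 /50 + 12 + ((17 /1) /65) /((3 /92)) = 4216 /195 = 21.62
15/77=0.19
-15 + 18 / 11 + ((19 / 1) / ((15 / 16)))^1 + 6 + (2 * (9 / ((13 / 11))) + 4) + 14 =98957 / 2145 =46.13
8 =8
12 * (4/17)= 48/17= 2.82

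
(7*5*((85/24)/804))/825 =119/636768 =0.00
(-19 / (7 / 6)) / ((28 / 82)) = -2337 / 49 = -47.69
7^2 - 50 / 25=47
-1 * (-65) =65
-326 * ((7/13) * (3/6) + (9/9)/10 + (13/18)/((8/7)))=-1527473/4680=-326.38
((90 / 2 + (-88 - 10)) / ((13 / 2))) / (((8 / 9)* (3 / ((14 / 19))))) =-1113 / 494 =-2.25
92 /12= 23 /3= 7.67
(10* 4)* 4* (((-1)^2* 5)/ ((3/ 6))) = 1600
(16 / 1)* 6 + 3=99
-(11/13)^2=-0.72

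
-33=-33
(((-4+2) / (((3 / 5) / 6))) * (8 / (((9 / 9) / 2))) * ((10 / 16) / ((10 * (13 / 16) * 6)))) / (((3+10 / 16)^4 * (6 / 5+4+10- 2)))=-1638400 / 910270647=-0.00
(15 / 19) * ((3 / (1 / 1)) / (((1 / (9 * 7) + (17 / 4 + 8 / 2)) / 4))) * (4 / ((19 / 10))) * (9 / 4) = 4082400 / 751963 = 5.43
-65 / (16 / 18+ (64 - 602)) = 585 / 4834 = 0.12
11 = 11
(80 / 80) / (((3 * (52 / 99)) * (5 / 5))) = 33 / 52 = 0.63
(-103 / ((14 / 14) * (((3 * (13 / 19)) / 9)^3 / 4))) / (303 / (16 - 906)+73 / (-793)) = 4142300723640 / 51587081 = 80297.25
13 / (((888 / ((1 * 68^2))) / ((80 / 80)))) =7514 / 111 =67.69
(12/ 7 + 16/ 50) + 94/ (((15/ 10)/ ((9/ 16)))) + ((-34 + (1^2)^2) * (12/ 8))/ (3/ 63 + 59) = 3163511/ 86800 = 36.45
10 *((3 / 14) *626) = 9390 / 7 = 1341.43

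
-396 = -396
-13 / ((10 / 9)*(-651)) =39 / 2170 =0.02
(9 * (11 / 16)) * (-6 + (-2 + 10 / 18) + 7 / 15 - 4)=-2717 / 40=-67.92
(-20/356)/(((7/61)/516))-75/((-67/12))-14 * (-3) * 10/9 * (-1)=-35795020/125223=-285.85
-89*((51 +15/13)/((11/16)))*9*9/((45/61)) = -530044128/715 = -741320.46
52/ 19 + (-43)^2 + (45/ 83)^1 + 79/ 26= 76071727/ 41002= 1855.32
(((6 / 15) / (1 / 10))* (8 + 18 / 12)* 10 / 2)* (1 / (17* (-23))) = -190 / 391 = -0.49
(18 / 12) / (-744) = -0.00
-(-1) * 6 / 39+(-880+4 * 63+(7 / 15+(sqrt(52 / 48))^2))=-162837 / 260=-626.30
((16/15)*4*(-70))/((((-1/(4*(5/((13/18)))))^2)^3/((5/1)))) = -3250661621760000000/4826809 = -673459758146.63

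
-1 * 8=-8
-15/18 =-5/6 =-0.83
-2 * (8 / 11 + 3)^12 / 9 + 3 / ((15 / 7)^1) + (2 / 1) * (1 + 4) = -1597638.24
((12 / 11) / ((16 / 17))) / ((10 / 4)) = 51 / 110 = 0.46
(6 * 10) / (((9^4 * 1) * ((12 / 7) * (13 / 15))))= 175 / 28431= 0.01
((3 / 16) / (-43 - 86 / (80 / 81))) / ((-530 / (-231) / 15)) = -945 / 100276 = -0.01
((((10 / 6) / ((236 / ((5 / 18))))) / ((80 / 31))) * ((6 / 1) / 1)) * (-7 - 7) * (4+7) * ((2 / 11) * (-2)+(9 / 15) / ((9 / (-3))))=0.40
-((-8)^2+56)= -120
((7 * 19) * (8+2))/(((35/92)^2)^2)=2722293248/42875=63493.72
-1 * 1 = -1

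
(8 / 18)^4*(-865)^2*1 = 191545600 / 6561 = 29194.57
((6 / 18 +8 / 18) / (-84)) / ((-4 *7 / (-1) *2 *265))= -1 / 1602720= -0.00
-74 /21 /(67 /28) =-296 /201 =-1.47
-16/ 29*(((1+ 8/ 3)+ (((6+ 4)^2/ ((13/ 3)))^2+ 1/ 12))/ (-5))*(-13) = -290028/ 377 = -769.31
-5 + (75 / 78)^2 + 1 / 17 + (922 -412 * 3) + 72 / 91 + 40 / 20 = -25357993 / 80444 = -315.23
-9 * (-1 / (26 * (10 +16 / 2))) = 0.02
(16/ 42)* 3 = 8/ 7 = 1.14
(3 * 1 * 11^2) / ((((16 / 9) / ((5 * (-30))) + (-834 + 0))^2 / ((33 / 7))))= 45106875 / 18334313788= 0.00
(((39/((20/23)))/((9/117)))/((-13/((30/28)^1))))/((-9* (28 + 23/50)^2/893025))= 23840578125/4049858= 5886.77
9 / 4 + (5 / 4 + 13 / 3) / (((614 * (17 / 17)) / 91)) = 22675 / 7368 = 3.08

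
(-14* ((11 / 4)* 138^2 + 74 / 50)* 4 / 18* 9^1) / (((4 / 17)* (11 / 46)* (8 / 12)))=-10750760832 / 275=-39093675.75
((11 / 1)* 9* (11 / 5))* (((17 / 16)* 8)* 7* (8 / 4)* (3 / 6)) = 129591 / 10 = 12959.10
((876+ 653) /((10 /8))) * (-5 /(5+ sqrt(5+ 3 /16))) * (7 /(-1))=3424960 /317 - 171248 * sqrt(83) /317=5882.70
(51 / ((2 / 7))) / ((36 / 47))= 5593 / 24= 233.04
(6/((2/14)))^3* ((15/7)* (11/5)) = 349272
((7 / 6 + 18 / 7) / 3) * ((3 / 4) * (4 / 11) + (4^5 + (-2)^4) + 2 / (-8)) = 1295.90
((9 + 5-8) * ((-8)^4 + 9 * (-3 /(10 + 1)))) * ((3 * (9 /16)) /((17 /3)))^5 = 471019244377887 /8188553854976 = 57.52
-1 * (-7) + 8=15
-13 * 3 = -39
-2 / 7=-0.29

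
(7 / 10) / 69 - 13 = -8963 / 690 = -12.99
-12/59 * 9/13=-108/767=-0.14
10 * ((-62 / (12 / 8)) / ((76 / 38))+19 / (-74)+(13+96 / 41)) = -254035 / 4551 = -55.82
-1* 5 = -5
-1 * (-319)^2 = -101761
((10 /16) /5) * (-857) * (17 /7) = -14569 /56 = -260.16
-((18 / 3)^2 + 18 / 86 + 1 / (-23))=-35768 / 989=-36.17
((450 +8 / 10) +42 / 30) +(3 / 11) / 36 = 298457 / 660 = 452.21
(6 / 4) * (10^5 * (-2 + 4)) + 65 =300065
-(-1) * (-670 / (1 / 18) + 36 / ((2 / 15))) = -11790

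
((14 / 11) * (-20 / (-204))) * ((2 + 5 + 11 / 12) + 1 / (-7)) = 3265 / 3366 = 0.97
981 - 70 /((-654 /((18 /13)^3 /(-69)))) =5403206619 /5507879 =981.00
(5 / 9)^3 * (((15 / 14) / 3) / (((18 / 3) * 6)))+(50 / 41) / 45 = 433865 / 15064056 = 0.03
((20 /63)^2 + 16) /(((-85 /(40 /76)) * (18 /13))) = -830752 /11537883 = -0.07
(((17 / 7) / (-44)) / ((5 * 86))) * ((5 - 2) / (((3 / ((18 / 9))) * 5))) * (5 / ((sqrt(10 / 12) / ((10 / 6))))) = -17 * sqrt(30) / 198660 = -0.00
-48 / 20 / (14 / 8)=-48 / 35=-1.37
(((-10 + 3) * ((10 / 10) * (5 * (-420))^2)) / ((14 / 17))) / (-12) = 3123750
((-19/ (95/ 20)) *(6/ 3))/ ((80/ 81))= -81/ 10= -8.10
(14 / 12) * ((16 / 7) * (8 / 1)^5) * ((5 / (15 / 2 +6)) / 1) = 2621440 / 81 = 32363.46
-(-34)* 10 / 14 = 170 / 7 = 24.29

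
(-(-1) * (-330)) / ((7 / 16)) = -5280 / 7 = -754.29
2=2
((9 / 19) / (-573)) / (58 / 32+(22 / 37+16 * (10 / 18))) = -15984 / 218411365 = -0.00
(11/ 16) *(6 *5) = 20.62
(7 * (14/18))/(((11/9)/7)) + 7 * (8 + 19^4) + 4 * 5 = 10035896/11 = 912354.18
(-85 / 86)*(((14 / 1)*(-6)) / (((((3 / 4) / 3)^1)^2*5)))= 11424 / 43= 265.67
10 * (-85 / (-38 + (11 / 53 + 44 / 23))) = 1036150 / 43737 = 23.69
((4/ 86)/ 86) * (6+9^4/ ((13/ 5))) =32883/ 24037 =1.37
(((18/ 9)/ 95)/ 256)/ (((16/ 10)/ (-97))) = -97/ 19456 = -0.00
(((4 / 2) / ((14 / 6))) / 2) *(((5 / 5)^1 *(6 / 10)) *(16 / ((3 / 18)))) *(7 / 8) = 108 / 5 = 21.60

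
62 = 62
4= 4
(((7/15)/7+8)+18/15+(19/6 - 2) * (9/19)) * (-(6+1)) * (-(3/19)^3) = 352611/1303210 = 0.27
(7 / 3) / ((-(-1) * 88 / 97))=679 / 264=2.57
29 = 29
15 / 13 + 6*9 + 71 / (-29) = 19870 / 377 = 52.71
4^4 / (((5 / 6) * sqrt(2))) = 768 * sqrt(2) / 5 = 217.22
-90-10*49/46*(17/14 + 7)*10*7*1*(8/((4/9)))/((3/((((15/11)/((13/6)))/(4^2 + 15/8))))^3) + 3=-745459928359863/8550986578849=-87.18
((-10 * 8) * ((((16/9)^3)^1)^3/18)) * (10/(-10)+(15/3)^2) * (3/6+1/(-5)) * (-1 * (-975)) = -714682558054400/129140163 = -5534161.81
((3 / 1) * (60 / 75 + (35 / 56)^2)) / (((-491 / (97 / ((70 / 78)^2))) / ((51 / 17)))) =-505904373 / 192472000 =-2.63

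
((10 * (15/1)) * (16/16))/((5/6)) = 180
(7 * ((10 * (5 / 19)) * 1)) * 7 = 2450 / 19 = 128.95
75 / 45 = 5 / 3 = 1.67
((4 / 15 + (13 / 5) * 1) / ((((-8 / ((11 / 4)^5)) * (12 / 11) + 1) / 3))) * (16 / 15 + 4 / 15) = 304708492 / 25098855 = 12.14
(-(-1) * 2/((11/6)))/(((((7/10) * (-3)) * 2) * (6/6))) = -20/77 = -0.26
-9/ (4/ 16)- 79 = -115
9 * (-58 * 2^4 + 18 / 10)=-41679 / 5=-8335.80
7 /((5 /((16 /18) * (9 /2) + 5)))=63 /5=12.60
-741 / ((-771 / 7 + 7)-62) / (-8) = -5187 / 9248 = -0.56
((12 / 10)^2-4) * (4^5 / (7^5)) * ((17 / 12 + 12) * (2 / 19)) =-753664 / 3421425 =-0.22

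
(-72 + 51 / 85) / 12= -119 / 20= -5.95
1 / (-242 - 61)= -0.00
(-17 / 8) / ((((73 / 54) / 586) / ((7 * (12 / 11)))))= -5648454 / 803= -7034.19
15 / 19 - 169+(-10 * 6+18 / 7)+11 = -28547 / 133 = -214.64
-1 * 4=-4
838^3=588480472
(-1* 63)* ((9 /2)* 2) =-567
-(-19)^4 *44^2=-252301456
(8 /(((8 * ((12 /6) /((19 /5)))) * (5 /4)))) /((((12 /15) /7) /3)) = 399 /10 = 39.90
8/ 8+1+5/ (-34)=63/ 34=1.85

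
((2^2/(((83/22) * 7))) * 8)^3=348913664/196122941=1.78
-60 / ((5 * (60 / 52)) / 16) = -832 / 5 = -166.40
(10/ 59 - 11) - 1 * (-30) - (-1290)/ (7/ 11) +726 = 2772.31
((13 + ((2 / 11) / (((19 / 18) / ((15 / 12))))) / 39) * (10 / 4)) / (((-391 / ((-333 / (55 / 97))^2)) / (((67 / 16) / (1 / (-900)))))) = 13894619276940255 / 128543987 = 108092331.67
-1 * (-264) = 264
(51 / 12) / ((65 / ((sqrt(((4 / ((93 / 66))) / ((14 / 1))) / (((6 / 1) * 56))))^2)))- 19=-90046133 / 4739280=-19.00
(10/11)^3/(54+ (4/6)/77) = 5250/377399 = 0.01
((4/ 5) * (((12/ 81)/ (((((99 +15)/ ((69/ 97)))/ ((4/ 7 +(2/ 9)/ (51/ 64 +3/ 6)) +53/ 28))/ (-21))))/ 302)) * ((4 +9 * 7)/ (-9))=84950707/ 84193372755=0.00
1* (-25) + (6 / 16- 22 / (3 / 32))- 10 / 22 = -68573 / 264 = -259.75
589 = 589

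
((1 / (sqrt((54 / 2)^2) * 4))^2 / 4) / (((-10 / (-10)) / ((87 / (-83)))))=-0.00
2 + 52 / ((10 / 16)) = 426 / 5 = 85.20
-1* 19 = -19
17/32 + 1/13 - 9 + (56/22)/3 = -103555/13728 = -7.54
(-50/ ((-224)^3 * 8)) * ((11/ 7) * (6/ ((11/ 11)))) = 0.00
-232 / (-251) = 232 / 251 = 0.92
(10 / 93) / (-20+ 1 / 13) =-0.01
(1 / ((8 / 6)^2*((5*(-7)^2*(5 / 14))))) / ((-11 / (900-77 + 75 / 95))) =-5031 / 10450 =-0.48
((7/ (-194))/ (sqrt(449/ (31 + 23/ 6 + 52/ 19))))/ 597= -7 * sqrt(219229638)/ 5928260148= -0.00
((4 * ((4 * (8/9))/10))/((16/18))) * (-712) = -5696/5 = -1139.20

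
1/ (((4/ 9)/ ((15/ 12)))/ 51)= 2295/ 16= 143.44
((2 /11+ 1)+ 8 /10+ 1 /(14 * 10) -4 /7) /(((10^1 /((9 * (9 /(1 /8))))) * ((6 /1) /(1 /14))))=58941 /53900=1.09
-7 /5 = -1.40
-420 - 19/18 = -7579/18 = -421.06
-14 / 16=-7 / 8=-0.88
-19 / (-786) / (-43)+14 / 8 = 118255 / 67596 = 1.75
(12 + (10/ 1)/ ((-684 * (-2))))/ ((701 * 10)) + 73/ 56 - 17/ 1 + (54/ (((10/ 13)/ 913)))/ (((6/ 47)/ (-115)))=-968934946073747/ 16781940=-57736766.19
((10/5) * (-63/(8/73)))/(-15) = 1533/20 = 76.65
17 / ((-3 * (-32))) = 17 / 96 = 0.18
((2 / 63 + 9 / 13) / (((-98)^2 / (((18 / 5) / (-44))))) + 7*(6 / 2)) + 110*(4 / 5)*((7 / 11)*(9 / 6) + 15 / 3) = 52394141207 / 96136040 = 545.00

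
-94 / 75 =-1.25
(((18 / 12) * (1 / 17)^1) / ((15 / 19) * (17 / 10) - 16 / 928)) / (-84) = -551 / 694960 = -0.00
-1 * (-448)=448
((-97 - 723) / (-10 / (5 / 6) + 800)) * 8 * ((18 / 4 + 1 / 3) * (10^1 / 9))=-237800 / 5319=-44.71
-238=-238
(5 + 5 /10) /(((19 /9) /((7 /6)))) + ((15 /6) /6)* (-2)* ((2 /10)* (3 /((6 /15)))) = 34 /19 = 1.79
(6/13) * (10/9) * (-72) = -480/13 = -36.92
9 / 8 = 1.12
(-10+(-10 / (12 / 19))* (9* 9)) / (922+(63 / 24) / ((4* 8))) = -330880 / 236053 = -1.40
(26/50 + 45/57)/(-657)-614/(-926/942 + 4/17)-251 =1065283325161/1868393025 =570.16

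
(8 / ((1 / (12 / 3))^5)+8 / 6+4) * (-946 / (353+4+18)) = -23264032 / 1125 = -20679.14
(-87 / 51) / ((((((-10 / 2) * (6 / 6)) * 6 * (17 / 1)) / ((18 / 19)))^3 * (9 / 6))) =522 / 71608817375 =0.00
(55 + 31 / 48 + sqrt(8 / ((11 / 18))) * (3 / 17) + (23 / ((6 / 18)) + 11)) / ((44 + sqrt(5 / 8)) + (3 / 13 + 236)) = -1100359 * sqrt(10) / 2548097928 - 4056 * sqrt(110) / 6617976563 + 4546464 * sqrt(11) / 6617976563 + 308354449 / 637024482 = 0.48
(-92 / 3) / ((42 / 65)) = -2990 / 63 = -47.46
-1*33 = -33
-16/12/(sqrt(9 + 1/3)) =-2 * sqrt(21)/21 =-0.44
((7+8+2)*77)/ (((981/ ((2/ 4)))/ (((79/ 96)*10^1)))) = 517055/ 94176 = 5.49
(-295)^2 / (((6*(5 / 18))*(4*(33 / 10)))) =87025 / 22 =3955.68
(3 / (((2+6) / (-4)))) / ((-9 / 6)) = 1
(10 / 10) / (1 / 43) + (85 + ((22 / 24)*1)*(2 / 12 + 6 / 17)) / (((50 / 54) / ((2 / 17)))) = 1556569 / 28900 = 53.86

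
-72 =-72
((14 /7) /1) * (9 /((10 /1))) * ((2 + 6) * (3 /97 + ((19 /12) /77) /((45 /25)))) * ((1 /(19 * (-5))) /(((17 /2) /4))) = -546608 /180936525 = -0.00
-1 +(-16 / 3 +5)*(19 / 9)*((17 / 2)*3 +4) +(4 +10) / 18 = -1133 / 54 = -20.98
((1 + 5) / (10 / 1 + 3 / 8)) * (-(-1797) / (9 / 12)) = 115008 / 83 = 1385.64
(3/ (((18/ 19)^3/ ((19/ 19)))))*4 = 6859/ 486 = 14.11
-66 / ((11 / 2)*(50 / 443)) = -2658 / 25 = -106.32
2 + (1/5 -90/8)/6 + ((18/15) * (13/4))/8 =0.65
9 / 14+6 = 93 / 14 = 6.64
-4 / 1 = -4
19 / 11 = 1.73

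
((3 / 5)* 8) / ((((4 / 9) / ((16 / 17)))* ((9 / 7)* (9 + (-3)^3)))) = -112 / 255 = -0.44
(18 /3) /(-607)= -6 /607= -0.01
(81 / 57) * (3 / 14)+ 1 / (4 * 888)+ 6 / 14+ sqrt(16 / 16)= 818869 / 472416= 1.73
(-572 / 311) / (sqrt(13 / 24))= -88 * sqrt(78) / 311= -2.50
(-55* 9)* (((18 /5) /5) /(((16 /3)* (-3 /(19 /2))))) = 16929 /80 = 211.61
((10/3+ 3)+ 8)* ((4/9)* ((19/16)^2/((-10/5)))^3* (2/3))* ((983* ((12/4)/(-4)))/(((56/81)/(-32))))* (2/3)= -1988582343989/58720256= -33865.36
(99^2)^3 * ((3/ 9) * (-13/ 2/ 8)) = -4079747314071/ 16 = -254984207129.44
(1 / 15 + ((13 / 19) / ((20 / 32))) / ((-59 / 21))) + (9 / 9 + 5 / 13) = 232067 / 218595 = 1.06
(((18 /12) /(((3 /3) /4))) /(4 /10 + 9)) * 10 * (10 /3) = 1000 /47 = 21.28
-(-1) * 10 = 10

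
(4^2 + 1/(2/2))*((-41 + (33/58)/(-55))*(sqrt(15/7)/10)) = -28883*sqrt(105)/2900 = -102.06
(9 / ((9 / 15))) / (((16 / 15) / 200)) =5625 / 2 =2812.50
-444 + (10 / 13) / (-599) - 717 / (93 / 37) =-176041019 / 241397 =-729.26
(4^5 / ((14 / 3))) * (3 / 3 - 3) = -3072 / 7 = -438.86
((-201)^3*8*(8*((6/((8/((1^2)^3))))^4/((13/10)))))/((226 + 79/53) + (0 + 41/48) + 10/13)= -4183408811160/7577257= -552100.69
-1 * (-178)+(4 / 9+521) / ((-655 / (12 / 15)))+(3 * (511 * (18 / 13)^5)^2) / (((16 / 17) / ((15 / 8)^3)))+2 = 4619183443306255522174951 / 32507032377994200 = 142097974.05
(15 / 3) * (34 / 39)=170 / 39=4.36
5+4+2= 11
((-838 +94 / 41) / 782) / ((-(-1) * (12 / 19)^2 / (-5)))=7730815 / 577116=13.40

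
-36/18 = -2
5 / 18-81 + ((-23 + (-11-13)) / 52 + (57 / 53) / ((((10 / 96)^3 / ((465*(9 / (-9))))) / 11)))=-3018056308741 / 620100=-4867047.75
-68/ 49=-1.39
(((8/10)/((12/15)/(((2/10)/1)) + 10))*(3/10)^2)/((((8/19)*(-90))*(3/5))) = -19/84000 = -0.00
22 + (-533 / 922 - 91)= -64151 / 922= -69.58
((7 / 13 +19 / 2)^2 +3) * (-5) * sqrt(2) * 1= -350745 * sqrt(2) / 676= -733.77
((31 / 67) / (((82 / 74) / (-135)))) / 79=-0.71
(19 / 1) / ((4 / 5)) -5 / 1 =75 / 4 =18.75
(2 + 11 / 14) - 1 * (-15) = 249 / 14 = 17.79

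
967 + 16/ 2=975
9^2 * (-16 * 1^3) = -1296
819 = 819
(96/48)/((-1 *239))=-2/239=-0.01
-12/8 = -3/2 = -1.50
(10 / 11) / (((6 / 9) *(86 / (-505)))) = -7575 / 946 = -8.01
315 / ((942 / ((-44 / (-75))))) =154 / 785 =0.20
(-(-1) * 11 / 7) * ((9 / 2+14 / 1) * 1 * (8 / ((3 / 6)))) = 3256 / 7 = 465.14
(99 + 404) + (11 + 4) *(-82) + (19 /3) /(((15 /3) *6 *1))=-65411 /90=-726.79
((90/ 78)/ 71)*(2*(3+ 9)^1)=360/ 923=0.39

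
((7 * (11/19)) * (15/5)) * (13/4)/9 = 1001/228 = 4.39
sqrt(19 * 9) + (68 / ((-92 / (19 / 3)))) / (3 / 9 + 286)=-323 / 19757 + 3 * sqrt(19)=13.06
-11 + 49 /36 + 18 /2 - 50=-1823 /36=-50.64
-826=-826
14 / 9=1.56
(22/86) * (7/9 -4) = -319/387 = -0.82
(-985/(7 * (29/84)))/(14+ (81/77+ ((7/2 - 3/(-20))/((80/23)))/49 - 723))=10193568000/17704961999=0.58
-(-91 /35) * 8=104 /5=20.80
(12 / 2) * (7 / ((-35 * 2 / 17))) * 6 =-306 / 5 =-61.20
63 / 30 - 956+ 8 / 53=-505487 / 530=-953.75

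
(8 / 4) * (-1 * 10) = -20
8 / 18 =4 / 9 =0.44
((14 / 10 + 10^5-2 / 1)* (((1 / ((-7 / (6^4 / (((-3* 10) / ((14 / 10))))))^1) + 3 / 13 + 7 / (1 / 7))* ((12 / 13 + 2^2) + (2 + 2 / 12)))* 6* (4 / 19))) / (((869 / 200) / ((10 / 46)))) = 91586233088 / 35321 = 2592968.29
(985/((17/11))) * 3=32505/17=1912.06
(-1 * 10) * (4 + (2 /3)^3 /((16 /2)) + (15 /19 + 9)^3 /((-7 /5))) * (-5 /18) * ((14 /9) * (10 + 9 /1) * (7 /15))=-60443050010 /2368521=-25519.32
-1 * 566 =-566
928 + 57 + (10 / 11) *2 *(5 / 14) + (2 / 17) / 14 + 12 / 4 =184879 / 187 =988.66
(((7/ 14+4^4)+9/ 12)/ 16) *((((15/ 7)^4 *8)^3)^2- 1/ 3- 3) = 6619442261272479593843097167927995/ 17873467650665088224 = 370350196763646.14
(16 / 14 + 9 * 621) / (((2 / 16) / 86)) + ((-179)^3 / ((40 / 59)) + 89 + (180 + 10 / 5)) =-4613335.74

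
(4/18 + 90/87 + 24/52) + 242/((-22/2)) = -68816/3393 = -20.28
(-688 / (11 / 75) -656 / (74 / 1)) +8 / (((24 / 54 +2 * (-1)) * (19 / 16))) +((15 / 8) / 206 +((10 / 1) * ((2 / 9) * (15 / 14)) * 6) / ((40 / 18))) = -419068961363 / 89207888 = -4697.67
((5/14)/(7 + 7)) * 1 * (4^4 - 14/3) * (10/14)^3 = 235625/100842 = 2.34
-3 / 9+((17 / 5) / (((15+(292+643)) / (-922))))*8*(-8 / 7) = 1488079 / 49875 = 29.84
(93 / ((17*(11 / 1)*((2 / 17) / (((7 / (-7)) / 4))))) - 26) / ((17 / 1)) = -2381 / 1496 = -1.59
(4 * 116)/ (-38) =-232/ 19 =-12.21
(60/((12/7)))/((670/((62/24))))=217/1608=0.13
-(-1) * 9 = 9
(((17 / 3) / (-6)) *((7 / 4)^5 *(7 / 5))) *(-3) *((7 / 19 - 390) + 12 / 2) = -14578240537 / 583680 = -24976.43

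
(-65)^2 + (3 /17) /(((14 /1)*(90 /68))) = 443626 /105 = 4225.01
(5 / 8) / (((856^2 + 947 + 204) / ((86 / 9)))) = 215 / 26419932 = 0.00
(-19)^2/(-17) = -361/17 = -21.24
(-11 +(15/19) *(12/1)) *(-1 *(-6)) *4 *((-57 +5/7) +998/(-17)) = 4212.32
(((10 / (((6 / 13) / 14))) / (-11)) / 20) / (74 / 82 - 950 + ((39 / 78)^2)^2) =29848 / 20544711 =0.00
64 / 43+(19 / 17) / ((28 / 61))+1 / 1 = 100769 / 20468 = 4.92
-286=-286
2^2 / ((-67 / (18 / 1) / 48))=-3456 / 67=-51.58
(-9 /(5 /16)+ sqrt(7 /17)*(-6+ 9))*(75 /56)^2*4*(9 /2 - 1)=-10125 /14+ 16875*sqrt(119) /3808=-674.87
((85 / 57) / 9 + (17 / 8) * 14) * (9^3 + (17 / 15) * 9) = 18907196 / 855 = 22113.68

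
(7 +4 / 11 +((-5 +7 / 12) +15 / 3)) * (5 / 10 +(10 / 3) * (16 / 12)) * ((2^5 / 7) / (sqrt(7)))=373444 * sqrt(7) / 14553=67.89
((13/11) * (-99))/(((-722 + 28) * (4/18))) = 1053/1388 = 0.76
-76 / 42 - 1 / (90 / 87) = -583 / 210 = -2.78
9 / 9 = 1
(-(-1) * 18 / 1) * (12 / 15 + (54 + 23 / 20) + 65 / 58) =297909 / 290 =1027.27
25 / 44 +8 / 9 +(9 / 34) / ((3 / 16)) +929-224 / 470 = 1473481151 / 1582020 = 931.39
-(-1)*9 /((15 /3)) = 9 /5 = 1.80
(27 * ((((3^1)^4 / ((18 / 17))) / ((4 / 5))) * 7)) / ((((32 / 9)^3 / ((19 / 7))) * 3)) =95364135 / 262144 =363.79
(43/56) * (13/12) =559/672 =0.83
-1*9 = -9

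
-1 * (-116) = 116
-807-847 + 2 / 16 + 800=-853.88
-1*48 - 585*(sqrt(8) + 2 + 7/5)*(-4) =4680*sqrt(2) + 7908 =14526.52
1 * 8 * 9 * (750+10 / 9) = 54080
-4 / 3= -1.33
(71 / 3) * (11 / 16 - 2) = -497 / 16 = -31.06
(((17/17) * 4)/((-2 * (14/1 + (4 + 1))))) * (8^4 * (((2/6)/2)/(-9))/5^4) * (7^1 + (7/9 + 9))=618496/2885625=0.21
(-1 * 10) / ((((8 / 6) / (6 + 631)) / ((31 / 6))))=-98735 / 4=-24683.75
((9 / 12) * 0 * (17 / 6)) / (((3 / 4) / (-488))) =0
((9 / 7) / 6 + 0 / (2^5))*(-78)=-117 / 7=-16.71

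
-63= -63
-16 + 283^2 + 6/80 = 3202923/40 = 80073.08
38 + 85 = 123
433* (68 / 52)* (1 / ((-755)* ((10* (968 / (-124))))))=228191 / 23752300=0.01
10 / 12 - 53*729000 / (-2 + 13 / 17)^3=42183019715 / 2058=20497094.13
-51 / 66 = -17 / 22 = -0.77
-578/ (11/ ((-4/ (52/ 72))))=41616/ 143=291.02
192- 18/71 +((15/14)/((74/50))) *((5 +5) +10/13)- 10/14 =47531333/239057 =198.83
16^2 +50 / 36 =257.39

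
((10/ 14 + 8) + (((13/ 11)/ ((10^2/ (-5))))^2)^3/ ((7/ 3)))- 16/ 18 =55896292802323843/ 7142933952000000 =7.83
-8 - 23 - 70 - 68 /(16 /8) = -135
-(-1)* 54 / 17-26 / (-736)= 20093 / 6256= 3.21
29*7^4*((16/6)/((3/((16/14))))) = 70734.22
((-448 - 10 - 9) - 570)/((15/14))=-14518/15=-967.87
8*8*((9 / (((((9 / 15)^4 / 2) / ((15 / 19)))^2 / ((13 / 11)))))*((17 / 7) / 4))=138125000000 / 2251557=61346.44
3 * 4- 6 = 6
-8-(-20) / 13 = -84 / 13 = -6.46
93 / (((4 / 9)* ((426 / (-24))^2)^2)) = 53568 / 25411681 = 0.00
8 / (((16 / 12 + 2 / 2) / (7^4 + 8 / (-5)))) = 287928 / 35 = 8226.51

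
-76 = -76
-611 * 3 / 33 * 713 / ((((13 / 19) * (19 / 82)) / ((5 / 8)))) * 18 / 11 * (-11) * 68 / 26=7350157.45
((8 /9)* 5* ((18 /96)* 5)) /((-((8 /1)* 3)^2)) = -25 /3456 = -0.01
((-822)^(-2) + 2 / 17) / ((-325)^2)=270277 / 242655016500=0.00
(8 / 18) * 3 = 4 / 3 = 1.33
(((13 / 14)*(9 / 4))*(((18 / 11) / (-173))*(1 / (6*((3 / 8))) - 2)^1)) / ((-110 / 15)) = -351 / 83732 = -0.00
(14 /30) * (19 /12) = 133 /180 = 0.74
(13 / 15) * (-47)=-611 / 15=-40.73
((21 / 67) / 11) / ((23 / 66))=126 / 1541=0.08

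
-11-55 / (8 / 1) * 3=-253 / 8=-31.62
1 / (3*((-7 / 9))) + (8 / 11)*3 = 135 / 77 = 1.75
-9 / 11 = -0.82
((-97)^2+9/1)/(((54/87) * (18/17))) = 2321537/162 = 14330.48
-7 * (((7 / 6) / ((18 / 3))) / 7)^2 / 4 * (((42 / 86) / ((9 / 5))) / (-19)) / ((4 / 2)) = 245 / 25411968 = 0.00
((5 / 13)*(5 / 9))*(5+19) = 200 / 39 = 5.13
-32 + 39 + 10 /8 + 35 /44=199 /22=9.05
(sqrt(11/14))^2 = 11/14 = 0.79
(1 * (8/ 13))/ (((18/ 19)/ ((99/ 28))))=2.30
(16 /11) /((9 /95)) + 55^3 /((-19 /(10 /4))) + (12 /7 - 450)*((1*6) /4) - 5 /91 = -7719325067 /342342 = -22548.58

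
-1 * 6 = -6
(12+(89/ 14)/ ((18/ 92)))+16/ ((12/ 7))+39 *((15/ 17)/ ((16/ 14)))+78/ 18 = 756289/ 8568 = 88.27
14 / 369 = 0.04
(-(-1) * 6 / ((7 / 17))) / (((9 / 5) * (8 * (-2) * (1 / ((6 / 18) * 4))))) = -85 / 126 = -0.67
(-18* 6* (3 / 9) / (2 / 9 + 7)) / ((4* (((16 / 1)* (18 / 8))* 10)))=-9 / 2600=-0.00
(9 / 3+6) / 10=9 / 10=0.90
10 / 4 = 5 / 2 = 2.50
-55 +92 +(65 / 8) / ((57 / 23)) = 18367 / 456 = 40.28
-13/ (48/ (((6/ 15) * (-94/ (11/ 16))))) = 2444/ 165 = 14.81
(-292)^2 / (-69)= -85264 / 69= -1235.71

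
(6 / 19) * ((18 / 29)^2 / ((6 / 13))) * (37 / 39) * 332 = 1326672 / 15979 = 83.03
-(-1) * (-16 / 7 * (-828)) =13248 / 7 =1892.57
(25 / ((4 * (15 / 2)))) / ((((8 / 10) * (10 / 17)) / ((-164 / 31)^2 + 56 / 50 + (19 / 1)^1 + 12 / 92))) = 37761369 / 442060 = 85.42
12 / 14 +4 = 34 / 7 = 4.86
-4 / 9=-0.44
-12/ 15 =-4/ 5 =-0.80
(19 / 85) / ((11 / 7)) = 133 / 935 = 0.14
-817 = -817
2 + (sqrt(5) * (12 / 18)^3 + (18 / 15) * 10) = 8 * sqrt(5) / 27 + 14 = 14.66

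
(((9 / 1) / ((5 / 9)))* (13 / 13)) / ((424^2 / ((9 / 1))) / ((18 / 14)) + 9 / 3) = 6561 / 6293375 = 0.00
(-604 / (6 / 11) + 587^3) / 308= 86683241 / 132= 656691.22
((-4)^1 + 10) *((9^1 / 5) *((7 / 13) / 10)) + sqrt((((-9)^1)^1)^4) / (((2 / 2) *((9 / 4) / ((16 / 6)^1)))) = 31389 / 325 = 96.58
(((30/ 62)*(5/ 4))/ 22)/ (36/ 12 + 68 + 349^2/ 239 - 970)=-0.00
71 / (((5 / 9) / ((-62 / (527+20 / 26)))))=-171678 / 11435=-15.01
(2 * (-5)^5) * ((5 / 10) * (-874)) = 2731250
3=3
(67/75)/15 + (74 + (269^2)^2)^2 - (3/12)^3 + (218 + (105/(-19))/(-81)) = 112518932801687591461732291/4104000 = 27416893957526216243.11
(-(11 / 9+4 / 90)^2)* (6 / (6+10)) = -361 / 600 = -0.60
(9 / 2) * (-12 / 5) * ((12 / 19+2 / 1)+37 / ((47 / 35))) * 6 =-1746684 / 893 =-1955.97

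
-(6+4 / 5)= -34 / 5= -6.80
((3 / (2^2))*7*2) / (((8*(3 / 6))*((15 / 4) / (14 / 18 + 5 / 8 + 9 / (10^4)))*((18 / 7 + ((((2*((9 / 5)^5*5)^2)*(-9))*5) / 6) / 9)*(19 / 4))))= -8145025 / 585678529368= -0.00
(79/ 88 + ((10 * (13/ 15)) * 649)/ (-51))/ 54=-1472825/ 727056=-2.03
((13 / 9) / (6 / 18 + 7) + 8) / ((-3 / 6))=-541 / 33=-16.39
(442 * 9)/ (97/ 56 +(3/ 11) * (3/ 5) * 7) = 12252240/ 8863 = 1382.40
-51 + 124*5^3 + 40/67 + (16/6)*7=3109121/201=15468.26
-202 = -202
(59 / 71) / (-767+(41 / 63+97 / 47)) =-174699 / 160676479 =-0.00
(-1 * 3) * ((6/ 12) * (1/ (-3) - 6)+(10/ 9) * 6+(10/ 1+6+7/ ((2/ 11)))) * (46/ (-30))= 1334/ 5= 266.80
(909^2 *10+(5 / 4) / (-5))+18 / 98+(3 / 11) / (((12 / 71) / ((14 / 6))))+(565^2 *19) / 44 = 54335474429 / 6468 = 8400660.86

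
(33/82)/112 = 33/9184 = 0.00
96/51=32/17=1.88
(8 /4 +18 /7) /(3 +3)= 16 /21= 0.76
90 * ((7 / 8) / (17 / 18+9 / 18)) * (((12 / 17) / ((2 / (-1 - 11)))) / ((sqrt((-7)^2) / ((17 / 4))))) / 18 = -405 / 52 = -7.79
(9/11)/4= 9/44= 0.20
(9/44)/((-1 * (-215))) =9/9460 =0.00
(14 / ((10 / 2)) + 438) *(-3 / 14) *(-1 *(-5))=-3306 / 7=-472.29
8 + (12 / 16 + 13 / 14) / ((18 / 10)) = 8.93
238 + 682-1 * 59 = 861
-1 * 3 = -3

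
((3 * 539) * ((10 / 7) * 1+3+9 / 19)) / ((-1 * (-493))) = 150612 / 9367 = 16.08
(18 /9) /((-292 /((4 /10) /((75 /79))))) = -79 /27375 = -0.00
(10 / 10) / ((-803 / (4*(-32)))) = 128 / 803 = 0.16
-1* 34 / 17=-2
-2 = -2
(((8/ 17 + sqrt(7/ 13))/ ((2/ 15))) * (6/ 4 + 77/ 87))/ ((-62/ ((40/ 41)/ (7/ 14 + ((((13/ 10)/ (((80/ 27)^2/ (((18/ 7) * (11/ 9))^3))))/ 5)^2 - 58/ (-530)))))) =-103507590200000000000 * sqrt(91)/ 6954120971359535457419 - 828060721600000000000/ 9093850501008623290471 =-0.23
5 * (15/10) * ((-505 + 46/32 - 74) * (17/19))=-2356455/608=-3875.75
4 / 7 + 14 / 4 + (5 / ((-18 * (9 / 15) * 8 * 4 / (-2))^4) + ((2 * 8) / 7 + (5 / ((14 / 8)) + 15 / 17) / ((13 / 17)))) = 570351800833751 / 50710321299456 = 11.25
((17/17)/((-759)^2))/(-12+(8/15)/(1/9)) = -5/20738916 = -0.00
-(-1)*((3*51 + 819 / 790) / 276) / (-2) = -40563 / 145360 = -0.28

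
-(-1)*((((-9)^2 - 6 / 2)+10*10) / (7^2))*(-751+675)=-13528 / 49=-276.08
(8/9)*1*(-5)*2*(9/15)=-16/3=-5.33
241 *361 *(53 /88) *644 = 742379533 /22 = 33744524.23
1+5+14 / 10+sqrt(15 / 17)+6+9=sqrt(255) / 17+112 / 5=23.34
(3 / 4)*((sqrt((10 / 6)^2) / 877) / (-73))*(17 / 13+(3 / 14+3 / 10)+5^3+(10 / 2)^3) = -114579 / 23303644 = -0.00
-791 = -791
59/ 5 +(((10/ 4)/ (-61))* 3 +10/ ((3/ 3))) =13223/ 610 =21.68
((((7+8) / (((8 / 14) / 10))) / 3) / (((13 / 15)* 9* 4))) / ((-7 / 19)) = -2375 / 312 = -7.61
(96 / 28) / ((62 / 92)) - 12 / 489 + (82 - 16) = 2513570 / 35371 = 71.06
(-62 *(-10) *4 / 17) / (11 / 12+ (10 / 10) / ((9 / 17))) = 89280 / 1717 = 52.00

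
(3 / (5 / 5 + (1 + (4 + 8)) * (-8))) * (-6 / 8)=0.02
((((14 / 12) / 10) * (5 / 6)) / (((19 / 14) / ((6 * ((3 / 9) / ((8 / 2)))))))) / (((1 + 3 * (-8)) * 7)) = -7 / 31464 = -0.00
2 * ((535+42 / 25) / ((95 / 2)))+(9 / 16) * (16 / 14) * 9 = 943727 / 33250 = 28.38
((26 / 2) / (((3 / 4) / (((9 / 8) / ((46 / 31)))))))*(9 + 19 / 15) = 31031 / 230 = 134.92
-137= -137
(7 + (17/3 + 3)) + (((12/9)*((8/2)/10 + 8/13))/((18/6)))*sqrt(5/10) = 15.99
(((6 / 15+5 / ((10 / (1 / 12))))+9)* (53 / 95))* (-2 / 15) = -60049 / 85500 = -0.70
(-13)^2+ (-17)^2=458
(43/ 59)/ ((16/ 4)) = 43/ 236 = 0.18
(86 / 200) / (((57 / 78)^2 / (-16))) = -116272 / 9025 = -12.88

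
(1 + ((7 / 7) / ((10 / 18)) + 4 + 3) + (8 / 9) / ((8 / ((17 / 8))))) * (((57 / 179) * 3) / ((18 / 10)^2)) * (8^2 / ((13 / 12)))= 10983520 / 62829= 174.82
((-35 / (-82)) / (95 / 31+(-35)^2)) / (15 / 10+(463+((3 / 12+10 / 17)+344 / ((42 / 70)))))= 3689 / 11024372781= 0.00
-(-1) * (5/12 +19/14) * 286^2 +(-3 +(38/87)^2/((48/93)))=30748767433/211932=145087.89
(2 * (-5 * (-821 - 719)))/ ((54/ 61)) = 469700/ 27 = 17396.30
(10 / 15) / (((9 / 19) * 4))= 19 / 54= 0.35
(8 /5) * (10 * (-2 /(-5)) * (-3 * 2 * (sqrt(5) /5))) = -192 * sqrt(5) /25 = -17.17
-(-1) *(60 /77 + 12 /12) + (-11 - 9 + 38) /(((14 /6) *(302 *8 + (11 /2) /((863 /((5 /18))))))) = 10301721383 /5779646411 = 1.78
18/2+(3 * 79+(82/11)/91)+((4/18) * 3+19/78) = 1483435/6006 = 246.99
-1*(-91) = 91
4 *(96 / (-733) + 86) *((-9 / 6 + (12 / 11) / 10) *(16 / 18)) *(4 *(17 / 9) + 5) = -175871392 / 32985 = -5331.86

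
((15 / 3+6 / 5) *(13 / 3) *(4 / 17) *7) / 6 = 5642 / 765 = 7.38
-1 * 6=-6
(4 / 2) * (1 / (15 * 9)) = 0.01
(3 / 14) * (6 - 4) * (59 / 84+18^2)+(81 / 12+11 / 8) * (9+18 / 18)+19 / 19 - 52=8301 / 49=169.41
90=90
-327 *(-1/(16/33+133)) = 10791/4405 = 2.45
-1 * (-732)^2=-535824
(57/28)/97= 57/2716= 0.02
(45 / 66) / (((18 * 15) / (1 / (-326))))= -1 / 129096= -0.00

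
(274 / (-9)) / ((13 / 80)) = -21920 / 117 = -187.35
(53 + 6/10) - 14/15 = 158/3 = 52.67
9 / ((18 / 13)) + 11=35 / 2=17.50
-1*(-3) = 3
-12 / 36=-1 / 3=-0.33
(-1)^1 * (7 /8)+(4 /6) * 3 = 9 /8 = 1.12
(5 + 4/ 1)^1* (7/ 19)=63/ 19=3.32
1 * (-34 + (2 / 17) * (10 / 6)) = -1724 / 51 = -33.80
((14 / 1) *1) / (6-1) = 14 / 5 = 2.80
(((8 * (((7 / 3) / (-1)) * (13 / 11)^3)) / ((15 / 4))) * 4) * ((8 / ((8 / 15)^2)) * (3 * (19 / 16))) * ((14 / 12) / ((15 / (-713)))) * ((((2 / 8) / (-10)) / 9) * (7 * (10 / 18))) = -10208626337 / 5174928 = -1972.71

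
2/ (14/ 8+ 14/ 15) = 120/ 161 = 0.75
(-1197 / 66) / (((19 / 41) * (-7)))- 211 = -4519 / 22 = -205.41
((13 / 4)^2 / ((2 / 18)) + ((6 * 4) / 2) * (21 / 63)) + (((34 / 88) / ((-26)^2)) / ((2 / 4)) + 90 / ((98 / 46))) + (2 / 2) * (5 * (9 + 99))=992977221 / 1457456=681.31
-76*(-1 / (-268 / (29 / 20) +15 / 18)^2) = 121104 / 53945275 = 0.00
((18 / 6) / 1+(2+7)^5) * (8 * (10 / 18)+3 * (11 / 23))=23955428 / 69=347180.12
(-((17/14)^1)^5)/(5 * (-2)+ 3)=1419857/3764768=0.38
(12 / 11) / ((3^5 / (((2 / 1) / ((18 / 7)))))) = 28 / 8019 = 0.00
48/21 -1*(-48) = 352/7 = 50.29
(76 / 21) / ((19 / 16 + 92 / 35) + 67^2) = 6080 / 7547931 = 0.00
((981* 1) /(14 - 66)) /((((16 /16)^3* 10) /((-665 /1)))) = 130473 /104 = 1254.55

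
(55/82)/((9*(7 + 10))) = 55/12546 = 0.00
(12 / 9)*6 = 8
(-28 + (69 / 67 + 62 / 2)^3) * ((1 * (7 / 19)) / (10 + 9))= 69122107404 / 108575443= 636.63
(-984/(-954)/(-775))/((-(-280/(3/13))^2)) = 123/136056830000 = 0.00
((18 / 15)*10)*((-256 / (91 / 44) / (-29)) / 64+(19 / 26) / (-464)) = 1269 / 1624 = 0.78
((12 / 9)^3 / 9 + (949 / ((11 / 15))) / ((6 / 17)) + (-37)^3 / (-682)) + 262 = 4003.13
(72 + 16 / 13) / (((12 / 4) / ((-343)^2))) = 112001848 / 39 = 2871842.26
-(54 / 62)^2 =-729 / 961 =-0.76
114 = 114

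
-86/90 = -43/45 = -0.96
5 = 5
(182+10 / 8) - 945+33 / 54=-27401 / 36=-761.14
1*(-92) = -92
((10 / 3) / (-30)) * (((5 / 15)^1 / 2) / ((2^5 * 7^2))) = -1 / 84672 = -0.00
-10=-10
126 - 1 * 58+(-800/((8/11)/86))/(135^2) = 45788/729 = 62.81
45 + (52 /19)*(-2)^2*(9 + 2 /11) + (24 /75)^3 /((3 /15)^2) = 19115133 /130625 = 146.34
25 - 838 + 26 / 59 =-47941 / 59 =-812.56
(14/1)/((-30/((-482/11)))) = 3374/165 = 20.45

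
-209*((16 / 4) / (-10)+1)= -627 / 5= -125.40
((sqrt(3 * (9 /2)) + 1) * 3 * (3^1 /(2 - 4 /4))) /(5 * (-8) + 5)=-27 * sqrt(6) /70 - 9 /35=-1.20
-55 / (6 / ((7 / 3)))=-385 / 18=-21.39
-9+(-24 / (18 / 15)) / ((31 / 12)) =-519 / 31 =-16.74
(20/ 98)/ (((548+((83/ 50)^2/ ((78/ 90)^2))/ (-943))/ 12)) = 1912404000/ 427929230351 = 0.00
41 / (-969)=-41 / 969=-0.04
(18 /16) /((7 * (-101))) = -9 /5656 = -0.00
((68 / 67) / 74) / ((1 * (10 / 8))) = 0.01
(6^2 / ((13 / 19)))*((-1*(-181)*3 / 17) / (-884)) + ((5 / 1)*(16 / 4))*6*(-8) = -46980213 / 48841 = -961.90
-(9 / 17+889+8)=-15258 / 17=-897.53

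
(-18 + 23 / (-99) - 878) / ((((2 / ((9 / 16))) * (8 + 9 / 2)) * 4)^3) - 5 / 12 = -56341560661 / 135168000000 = -0.42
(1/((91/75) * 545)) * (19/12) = 95/39676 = 0.00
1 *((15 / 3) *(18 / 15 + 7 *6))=216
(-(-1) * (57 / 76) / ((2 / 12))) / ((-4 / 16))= -18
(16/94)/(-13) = -8/611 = -0.01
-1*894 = -894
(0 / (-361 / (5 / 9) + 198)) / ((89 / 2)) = 0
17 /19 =0.89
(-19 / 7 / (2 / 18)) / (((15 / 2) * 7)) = -114 / 245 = -0.47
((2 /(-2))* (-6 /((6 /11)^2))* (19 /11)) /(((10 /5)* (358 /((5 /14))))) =1045 /60144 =0.02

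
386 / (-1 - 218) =-386 / 219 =-1.76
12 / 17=0.71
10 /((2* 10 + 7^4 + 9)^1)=1 /243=0.00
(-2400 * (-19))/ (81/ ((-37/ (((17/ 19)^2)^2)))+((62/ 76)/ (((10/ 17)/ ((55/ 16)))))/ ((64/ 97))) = 900618613555200/ 114994201651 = 7831.86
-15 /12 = -5 /4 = -1.25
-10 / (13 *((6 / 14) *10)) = -0.18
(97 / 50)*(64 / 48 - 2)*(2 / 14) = -97 / 525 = -0.18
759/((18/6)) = 253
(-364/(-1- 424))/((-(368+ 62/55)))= -2002/862835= -0.00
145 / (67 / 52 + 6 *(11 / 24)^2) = 180960 / 3181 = 56.89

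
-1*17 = -17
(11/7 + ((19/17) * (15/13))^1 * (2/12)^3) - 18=-1829215/111384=-16.42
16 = 16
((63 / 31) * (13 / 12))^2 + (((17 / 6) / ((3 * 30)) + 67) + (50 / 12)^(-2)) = 18665280847 / 259470000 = 71.94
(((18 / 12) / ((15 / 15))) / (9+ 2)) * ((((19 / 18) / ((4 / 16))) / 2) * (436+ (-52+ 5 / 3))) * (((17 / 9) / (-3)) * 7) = -489.33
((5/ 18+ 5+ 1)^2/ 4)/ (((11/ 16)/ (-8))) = -102152/ 891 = -114.65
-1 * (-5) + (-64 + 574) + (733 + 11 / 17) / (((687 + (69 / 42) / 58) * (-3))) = 14642249491 / 28451217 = 514.64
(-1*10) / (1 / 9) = -90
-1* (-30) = 30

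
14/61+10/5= 136/61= 2.23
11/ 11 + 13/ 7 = 20/ 7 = 2.86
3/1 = 3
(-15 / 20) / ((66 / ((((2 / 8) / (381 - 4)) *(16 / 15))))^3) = -2 / 2166298967386125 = -0.00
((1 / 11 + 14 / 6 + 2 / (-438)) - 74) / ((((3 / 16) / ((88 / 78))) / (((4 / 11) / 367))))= -14714624 / 34480017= -0.43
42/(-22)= -21/11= -1.91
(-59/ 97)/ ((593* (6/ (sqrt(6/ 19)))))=-59* sqrt(114)/ 6557394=-0.00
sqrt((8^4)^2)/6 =2048/3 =682.67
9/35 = 0.26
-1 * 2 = -2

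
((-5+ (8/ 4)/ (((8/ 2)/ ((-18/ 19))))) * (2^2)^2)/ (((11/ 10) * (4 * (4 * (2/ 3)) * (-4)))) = 390/ 209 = 1.87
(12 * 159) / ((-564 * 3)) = -53 / 47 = -1.13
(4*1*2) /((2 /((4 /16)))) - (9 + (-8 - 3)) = 3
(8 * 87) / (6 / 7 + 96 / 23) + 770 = 122626 / 135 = 908.34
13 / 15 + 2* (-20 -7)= -797 / 15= -53.13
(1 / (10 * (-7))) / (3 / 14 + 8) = -1 / 575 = -0.00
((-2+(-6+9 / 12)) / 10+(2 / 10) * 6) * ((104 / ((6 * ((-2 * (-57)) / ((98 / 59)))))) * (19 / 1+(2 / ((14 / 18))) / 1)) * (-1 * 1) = -13741 / 5310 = -2.59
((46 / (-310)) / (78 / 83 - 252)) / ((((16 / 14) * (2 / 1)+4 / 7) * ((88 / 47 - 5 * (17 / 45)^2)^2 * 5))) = 400979889 / 13013480894680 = 0.00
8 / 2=4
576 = 576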